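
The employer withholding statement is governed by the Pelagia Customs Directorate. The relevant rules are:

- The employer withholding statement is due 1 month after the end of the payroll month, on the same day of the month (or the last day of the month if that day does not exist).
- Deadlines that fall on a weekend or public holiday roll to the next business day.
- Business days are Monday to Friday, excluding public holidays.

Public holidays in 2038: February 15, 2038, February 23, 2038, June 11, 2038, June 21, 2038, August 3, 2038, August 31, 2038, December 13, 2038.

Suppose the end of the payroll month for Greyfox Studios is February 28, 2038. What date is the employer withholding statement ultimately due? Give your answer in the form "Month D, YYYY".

March 29, 2038

1 month after February 28, 2038, on the same day of the month, is March 28, 2038.
Because March 28, 2038 is a Sunday, the deadline becomes March 29, 2038 (Monday).
So the filing is due March 29, 2038.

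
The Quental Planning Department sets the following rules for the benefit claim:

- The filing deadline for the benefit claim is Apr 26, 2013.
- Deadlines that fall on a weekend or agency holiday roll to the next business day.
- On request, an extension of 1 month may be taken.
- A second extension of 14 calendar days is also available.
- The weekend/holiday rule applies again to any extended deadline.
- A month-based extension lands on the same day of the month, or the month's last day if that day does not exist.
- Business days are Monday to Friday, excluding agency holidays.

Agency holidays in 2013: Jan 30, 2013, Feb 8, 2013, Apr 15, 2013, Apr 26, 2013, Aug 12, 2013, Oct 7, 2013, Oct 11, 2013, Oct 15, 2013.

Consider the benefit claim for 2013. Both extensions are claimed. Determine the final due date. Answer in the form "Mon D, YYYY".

Jun 12, 2013

The stated deadline is Apr 26, 2013.
Apr 26, 2013 is a listed holiday, so it moves to the next business day, Apr 29, 2013 (Monday).
The 1 month extension carries Apr 29, 2013 to May 29, 2013.
May 29, 2013 (Wednesday) is already a business day.
The 14-calendar-day extension moves the deadline from May 29, 2013 to Jun 12, 2013.
Since Jun 12, 2013 is a Wednesday and not a holiday, the date is unchanged.
Final deadline: Jun 12, 2013.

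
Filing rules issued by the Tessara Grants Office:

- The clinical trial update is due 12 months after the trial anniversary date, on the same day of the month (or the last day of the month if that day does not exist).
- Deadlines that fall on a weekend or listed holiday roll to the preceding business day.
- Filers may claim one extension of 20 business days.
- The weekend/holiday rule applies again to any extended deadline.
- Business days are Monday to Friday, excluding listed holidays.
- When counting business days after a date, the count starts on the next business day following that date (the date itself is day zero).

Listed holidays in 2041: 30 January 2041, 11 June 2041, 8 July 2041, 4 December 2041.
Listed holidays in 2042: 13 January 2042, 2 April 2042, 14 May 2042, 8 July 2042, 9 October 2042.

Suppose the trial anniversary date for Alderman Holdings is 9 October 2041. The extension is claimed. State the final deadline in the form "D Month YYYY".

12 months after 9 October 2041, on the same day of the month, is 9 October 2042.
Because 9 October 2042 is a listed holiday, the deadline becomes 8 October 2042 (Wednesday).
Counting 20 further business days from 8 October 2042 reaches 6 November 2042.
6 November 2042 is a Thursday and not a listed holiday, so it stands.
The final due date is 6 November 2042.

6 November 2042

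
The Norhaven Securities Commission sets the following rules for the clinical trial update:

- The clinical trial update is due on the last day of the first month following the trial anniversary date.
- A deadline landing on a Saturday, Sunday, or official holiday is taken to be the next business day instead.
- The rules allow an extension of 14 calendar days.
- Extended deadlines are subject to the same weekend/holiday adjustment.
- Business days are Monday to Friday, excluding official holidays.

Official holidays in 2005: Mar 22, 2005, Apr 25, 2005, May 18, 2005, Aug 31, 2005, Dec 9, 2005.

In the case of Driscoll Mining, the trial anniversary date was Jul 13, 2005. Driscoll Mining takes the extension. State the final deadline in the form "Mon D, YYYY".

1 month after Jul 13, 2005 falls in August 2005; the last day of that month is Aug 31, 2005.
Because Aug 31, 2005 is a listed holiday, the deadline becomes Sep 1, 2005 (Thursday).
Applying the 14-calendar-day extension: Sep 1, 2005 + 14 days = Sep 15, 2005.
Since Sep 15, 2005 is a Thursday and not a holiday, the date is unchanged.
Final deadline: Sep 15, 2005.

Sep 15, 2005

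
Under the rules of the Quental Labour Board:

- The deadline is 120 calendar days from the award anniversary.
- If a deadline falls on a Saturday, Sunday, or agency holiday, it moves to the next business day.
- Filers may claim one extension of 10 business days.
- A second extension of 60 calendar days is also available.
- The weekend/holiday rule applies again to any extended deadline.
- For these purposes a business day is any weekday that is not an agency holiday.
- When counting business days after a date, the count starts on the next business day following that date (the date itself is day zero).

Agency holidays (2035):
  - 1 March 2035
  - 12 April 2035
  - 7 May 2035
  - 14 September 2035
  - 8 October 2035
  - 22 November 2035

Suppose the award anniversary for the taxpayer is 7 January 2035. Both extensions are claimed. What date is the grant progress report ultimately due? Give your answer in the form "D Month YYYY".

23 July 2035

120 calendar days after 7 January 2035 is 7 May 2035.
7 May 2035 is a listed holiday, so it moves to the next business day, 8 May 2035 (Tuesday).
Counting 10 further business days from 8 May 2035 reaches 22 May 2035.
Since 22 May 2035 is a Tuesday and not a holiday, the date is unchanged.
The 60-calendar-day extension moves the deadline from 22 May 2035 to 21 July 2035.
21 July 2035 falls on a Saturday. Rolling to the next business day gives 23 July 2035, a Monday.
Deadline: 23 July 2035.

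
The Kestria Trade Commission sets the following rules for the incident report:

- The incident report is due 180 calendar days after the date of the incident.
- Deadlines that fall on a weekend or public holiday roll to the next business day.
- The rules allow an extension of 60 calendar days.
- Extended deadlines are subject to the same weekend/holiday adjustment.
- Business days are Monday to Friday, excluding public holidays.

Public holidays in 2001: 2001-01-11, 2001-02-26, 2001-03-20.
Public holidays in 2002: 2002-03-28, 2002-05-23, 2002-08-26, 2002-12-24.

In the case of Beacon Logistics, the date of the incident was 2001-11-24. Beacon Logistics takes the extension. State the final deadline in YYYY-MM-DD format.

2002-07-23

Adding 180 calendar days to 2001-11-24 gives 2002-05-23.
2002-05-23 falls on a listed holiday. Rolling to the next business day gives 2002-05-24, a Friday.
Add the 60 calendar-day extension to 2002-05-24: 2002-07-23.
2002-07-23 (Tuesday) is already a business day.
The final due date is 2002-07-23.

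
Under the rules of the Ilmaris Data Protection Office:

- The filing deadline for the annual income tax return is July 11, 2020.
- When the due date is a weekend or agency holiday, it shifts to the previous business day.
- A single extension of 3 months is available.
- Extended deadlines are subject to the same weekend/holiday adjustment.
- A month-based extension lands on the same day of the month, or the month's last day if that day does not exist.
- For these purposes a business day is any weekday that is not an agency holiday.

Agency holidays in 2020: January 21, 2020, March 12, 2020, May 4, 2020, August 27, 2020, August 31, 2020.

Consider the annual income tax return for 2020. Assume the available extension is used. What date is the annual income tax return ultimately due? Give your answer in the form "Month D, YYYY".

October 9, 2020

Start from the fixed due date, July 11, 2020.
Because July 11, 2020 is a Saturday, the deadline becomes July 10, 2020 (Friday).
Applying the 3 months extension: 3 months after July 10, 2020 is October 10, 2020.
October 10, 2020 falls on a Saturday. Rolling to the preceding business day gives October 9, 2020, a Friday.
Final deadline: October 9, 2020.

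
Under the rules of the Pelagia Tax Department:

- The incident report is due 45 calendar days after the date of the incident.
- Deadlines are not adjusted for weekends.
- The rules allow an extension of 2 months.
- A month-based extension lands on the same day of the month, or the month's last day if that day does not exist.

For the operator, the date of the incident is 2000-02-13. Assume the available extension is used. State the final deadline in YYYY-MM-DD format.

2000-05-29

Adding 45 calendar days to 2000-02-13 gives 2000-03-29.
No adjustment is made for weekends or holidays, so 2000-03-29 stands.
The 2 months extension carries 2000-03-29 to 2000-05-29.
2000-05-29 is a Monday; no weekend or holiday adjustment applies.
So the filing is due 2000-05-29.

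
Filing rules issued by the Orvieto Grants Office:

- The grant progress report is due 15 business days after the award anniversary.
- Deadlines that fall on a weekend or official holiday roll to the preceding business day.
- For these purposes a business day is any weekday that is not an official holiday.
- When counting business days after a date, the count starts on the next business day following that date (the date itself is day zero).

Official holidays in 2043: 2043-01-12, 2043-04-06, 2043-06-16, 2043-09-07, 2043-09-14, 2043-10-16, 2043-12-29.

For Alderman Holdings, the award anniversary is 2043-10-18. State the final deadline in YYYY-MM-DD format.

Counting 15 business days after 2043-10-18 (skipping weekends and listed holidays) reaches 2043-11-06.
Since 2043-11-06 is a Friday and not a holiday, the date is unchanged.
Final deadline: 2043-11-06.

2043-11-06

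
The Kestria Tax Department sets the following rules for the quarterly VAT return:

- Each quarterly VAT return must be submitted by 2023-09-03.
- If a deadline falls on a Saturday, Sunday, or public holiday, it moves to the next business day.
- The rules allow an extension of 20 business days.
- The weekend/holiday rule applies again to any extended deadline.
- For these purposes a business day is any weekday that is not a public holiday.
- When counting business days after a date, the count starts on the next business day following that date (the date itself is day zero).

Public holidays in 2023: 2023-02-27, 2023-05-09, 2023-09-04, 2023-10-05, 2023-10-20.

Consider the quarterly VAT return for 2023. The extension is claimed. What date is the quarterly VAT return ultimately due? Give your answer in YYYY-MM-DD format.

The statutory due date is 2023-09-03.
2023-09-03 falls on a Sunday. Rolling to the next business day gives 2023-09-05, a Tuesday.
Counting 20 further business days from 2023-09-05 reaches 2023-10-03.
2023-10-03 is a Tuesday and not a listed holiday, so it stands.
Final deadline: 2023-10-03.

2023-10-03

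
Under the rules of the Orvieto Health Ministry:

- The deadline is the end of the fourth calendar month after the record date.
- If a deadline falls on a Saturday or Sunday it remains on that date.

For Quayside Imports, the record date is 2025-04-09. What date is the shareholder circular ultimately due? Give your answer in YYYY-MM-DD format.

4 months after 2025-04-09 falls in August 2025; the last day of that month is 2025-08-31.
2025-08-31 is a Sunday; no weekend or holiday adjustment applies.
The final due date is 2025-08-31.

2025-08-31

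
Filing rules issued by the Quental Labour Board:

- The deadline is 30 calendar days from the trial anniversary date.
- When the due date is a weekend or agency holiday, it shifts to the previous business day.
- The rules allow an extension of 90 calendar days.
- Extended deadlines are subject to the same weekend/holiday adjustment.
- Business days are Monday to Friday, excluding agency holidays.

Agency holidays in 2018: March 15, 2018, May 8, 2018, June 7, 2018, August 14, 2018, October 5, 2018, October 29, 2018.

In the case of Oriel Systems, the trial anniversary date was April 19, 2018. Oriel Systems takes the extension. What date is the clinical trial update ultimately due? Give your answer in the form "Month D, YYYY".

August 16, 2018

From April 19, 2018, 30 calendar days later is May 19, 2018.
May 19, 2018 is a Saturday; the preceding business day is May 18, 2018 (Friday).
With the 90-day extension, May 18, 2018 becomes August 16, 2018.
August 16, 2018 falls on a Thursday, which is a business day, so no adjustment is needed.
Deadline: August 16, 2018.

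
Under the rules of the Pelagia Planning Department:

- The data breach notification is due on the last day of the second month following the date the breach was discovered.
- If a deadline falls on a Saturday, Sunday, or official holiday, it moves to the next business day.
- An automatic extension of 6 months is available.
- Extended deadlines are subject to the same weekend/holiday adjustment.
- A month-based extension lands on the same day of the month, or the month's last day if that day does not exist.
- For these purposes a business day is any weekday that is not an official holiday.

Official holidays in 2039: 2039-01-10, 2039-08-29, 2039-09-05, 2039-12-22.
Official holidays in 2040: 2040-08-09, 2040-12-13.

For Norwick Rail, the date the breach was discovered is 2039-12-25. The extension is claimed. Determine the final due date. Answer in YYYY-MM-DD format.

2040-08-29

The second month after 2039-12-25 is February 2040, whose last day is 2040-02-29.
2040-02-29 is a Wednesday and not a listed holiday, so it stands.
The 6 months extension carries 2040-02-29 to 2040-08-29.
2040-08-29 falls on a Wednesday, which is a business day, so no adjustment is needed.
Deadline: 2040-08-29.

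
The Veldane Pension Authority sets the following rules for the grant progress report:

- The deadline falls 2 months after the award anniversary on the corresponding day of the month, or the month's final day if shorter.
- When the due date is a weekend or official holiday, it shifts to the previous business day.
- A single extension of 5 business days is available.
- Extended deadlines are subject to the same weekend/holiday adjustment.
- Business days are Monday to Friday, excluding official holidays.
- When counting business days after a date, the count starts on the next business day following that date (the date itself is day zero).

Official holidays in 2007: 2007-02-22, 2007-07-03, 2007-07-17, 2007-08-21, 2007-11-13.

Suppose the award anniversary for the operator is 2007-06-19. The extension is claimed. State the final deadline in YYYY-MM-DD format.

2007-08-27

Moving 2 months forward from 2007-06-19 on the corresponding day gives 2007-08-19.
2007-08-19 is a Sunday, so it moves to the preceding business day, 2007-08-17 (Friday).
The 5-business-day extension runs from 2007-08-17 to 2007-08-27.
2007-08-27 is a Monday and not a listed holiday, so it stands.
The final due date is 2007-08-27.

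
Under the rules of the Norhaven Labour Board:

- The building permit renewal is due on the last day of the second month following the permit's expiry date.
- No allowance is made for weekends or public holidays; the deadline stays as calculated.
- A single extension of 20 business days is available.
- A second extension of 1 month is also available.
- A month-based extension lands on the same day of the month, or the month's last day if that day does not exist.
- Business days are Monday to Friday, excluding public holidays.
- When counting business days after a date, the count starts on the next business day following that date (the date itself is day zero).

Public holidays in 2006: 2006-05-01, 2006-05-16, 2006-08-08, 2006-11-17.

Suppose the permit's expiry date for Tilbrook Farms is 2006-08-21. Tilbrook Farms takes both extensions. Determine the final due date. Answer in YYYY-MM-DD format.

2 months after 2006-08-21 is October 2006; that month ends on 2006-10-31.
2006-10-31 falls on a Tuesday. The rules make no weekend/holiday allowance, so it remains 2006-10-31.
The 20-business-day extension runs from 2006-10-31 to 2006-11-29.
No adjustment is made for weekends or holidays, so 2006-11-29 stands.
The 1 month extension carries 2006-11-29 to 2006-12-29.
2006-12-29 is a Friday; no weekend or holiday adjustment applies.
Deadline: 2006-12-29.

2006-12-29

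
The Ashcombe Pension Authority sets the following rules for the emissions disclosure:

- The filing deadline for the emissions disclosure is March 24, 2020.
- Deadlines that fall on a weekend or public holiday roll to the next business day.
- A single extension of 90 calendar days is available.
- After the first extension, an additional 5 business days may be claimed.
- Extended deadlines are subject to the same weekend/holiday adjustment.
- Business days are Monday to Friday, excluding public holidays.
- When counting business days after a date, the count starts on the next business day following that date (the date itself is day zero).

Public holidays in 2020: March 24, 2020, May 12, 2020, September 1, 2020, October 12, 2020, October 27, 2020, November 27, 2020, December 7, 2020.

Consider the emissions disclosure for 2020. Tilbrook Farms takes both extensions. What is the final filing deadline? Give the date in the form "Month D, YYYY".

The statutory due date is March 24, 2020.
March 24, 2020 is a listed holiday, so it moves to the next business day, March 25, 2020 (Wednesday).
Add the 90 calendar-day extension to March 25, 2020: June 23, 2020.
June 23, 2020 falls on a Tuesday, which is a business day, so no adjustment is needed.
Counting 5 further business days from June 23, 2020 reaches June 30, 2020.
June 30, 2020 (Tuesday) is already a business day.
So the filing is due June 30, 2020.

June 30, 2020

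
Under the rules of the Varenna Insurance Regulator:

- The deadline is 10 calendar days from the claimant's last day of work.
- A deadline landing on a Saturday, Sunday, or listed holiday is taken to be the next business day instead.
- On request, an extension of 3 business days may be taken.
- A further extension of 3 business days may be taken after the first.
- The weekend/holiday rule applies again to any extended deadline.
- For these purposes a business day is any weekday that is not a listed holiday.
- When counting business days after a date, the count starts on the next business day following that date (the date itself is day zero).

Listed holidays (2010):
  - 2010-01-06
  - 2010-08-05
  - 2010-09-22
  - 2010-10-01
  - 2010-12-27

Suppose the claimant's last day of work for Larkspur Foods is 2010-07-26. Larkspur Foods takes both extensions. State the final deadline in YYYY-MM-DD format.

2010-08-16

Trigger date 2010-07-26 + 10 calendar days = 2010-08-05.
Because 2010-08-05 is a listed holiday, the deadline becomes 2010-08-06 (Friday).
The 3-business-day extension runs from 2010-08-06 to 2010-08-11.
2010-08-11 falls on a Wednesday, which is a business day, so no adjustment is needed.
Applying the 3-business-day extension: 3 business days after 2010-08-11 is 2010-08-16.
2010-08-16 (Monday) is already a business day.
So the filing is due 2010-08-16.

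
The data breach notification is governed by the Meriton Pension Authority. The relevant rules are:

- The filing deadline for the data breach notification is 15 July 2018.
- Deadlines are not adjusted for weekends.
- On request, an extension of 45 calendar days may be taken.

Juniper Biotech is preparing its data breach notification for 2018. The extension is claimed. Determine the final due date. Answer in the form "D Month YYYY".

29 August 2018

The stated deadline is 15 July 2018.
15 July 2018 falls on a Sunday. The rules make no weekend/holiday allowance, so it remains 15 July 2018.
Add the 45 calendar-day extension to 15 July 2018: 29 August 2018.
29 August 2018 falls on a Wednesday. The rules make no weekend/holiday allowance, so it remains 29 August 2018.
The final due date is 29 August 2018.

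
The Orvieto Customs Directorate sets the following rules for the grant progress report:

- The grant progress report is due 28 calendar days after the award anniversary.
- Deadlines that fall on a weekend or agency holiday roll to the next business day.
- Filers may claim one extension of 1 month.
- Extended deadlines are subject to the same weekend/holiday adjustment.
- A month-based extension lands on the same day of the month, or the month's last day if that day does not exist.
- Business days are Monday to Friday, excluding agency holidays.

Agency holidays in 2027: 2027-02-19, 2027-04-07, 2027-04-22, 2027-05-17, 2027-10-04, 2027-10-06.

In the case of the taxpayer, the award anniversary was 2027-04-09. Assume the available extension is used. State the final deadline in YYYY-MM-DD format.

2027-06-07

Adding 28 calendar days to 2027-04-09 gives 2027-05-07.
2027-05-07 is a Friday and not a listed holiday, so it stands.
Add 1 month to 2027-05-07: 2027-06-07.
2027-06-07 is a Monday and not a listed holiday, so it stands.
Final deadline: 2027-06-07.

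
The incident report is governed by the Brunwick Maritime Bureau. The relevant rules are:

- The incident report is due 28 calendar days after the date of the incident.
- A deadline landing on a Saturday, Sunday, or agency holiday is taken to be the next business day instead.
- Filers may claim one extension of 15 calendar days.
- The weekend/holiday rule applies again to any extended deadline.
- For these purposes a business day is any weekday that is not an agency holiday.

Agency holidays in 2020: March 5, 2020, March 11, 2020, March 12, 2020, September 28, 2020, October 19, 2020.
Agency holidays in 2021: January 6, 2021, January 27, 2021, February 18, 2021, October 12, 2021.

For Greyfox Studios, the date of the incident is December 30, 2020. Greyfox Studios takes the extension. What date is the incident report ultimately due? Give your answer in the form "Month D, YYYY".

From December 30, 2020, 28 calendar days later is January 27, 2021.
January 27, 2021 is a listed holiday; the next business day is January 28, 2021 (Thursday).
With the 15-day extension, January 28, 2021 becomes February 12, 2021.
February 12, 2021 falls on a Friday, which is a business day, so no adjustment is needed.
Final deadline: February 12, 2021.

February 12, 2021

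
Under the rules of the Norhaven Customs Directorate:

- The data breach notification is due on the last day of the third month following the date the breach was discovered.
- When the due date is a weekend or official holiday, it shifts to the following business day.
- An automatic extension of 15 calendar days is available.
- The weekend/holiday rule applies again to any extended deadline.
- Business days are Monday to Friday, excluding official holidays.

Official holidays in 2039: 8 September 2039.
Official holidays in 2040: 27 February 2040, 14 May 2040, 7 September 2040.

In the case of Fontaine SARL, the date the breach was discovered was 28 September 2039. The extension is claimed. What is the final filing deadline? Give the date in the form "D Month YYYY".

3 months after 28 September 2039 is December 2039; that month ends on 31 December 2039.
Because 31 December 2039 is a Saturday, the deadline becomes 2 January 2040 (Monday).
Applying the 15-calendar-day extension: 2 January 2040 + 15 days = 17 January 2040.
Since 17 January 2040 is a Tuesday and not a holiday, the date is unchanged.
So the filing is due 17 January 2040.

17 January 2040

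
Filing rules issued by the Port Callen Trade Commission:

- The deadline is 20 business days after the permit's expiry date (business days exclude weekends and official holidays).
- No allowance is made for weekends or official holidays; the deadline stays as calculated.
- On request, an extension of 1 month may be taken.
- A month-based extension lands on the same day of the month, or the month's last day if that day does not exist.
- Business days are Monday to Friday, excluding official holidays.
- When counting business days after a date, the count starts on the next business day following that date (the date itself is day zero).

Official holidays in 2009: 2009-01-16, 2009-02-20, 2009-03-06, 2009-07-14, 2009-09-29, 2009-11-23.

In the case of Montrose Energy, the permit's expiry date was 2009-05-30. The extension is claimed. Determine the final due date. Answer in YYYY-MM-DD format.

Counting 20 business days after 2009-05-30 (skipping weekends and listed holidays) reaches 2009-06-26.
No adjustment is made for weekends or holidays, so 2009-06-26 stands.
Add 1 month to 2009-06-26: 2009-07-26.
No adjustment is made for weekends or holidays, so 2009-07-26 stands.
Final deadline: 2009-07-26.

2009-07-26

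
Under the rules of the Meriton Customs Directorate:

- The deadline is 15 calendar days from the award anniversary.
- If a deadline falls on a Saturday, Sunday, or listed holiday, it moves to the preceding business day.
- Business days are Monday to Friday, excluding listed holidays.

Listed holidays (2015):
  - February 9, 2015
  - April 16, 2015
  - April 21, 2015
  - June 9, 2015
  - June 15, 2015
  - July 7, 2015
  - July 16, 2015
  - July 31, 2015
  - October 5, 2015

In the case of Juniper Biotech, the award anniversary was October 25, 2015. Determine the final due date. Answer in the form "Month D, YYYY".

Adding 15 calendar days to October 25, 2015 gives November 9, 2015.
November 9, 2015 is a Monday and not a listed holiday, so it stands.
Deadline: November 9, 2015.

November 9, 2015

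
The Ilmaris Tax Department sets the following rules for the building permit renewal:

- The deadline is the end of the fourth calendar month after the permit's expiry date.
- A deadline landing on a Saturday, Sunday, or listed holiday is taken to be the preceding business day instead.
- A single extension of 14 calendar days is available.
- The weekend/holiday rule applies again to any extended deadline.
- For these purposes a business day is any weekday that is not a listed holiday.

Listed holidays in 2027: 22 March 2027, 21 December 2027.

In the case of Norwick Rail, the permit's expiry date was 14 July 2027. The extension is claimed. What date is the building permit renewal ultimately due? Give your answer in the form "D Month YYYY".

14 December 2027

The fourth month after 14 July 2027 is November 2027, whose last day is 30 November 2027.
30 November 2027 (Tuesday) is already a business day.
With the 14-day extension, 30 November 2027 becomes 14 December 2027.
14 December 2027 is a Tuesday and not a listed holiday, so it stands.
The final due date is 14 December 2027.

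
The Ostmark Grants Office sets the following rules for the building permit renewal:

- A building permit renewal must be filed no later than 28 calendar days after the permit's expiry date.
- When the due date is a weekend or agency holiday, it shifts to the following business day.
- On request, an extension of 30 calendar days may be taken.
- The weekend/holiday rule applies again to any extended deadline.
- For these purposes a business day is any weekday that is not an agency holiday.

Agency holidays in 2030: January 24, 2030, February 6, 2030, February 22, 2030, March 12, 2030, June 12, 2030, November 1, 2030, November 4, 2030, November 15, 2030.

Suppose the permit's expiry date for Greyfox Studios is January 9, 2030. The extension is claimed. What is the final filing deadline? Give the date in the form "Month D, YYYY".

March 11, 2030

28 calendar days after January 9, 2030 is February 6, 2030.
February 6, 2030 is a listed holiday; the next business day is February 7, 2030 (Thursday).
With the 30-day extension, February 7, 2030 becomes March 9, 2030.
March 9, 2030 falls on a Saturday. Rolling to the next business day gives March 11, 2030, a Monday.
The final due date is March 11, 2030.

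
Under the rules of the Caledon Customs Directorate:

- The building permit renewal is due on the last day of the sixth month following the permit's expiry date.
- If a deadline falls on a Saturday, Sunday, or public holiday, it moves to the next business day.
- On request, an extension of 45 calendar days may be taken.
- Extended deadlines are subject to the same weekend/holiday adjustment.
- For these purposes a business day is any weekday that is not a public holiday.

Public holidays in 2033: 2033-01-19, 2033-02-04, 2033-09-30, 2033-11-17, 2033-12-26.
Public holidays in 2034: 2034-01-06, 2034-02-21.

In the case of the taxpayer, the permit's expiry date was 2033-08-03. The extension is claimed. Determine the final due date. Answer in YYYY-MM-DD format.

The sixth month after 2033-08-03 is February 2034, whose last day is 2034-02-28.
2034-02-28 is a Tuesday and not a listed holiday, so it stands.
With the 45-day extension, 2034-02-28 becomes 2034-04-14.
2034-04-14 falls on a Friday, which is a business day, so no adjustment is needed.
Final deadline: 2034-04-14.

2034-04-14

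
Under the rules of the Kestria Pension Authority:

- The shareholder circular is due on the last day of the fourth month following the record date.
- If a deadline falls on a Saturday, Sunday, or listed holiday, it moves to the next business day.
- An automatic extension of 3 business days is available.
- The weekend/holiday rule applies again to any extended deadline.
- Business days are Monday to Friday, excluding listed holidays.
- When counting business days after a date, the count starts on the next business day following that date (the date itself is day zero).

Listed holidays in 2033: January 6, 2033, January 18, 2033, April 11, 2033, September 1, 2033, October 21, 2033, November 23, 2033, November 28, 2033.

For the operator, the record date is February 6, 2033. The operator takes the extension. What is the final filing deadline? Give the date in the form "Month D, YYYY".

4 months after February 6, 2033 is June 2033; that month ends on June 30, 2033.
Since June 30, 2033 is a Thursday and not a holiday, the date is unchanged.
The 3-business-day extension runs from June 30, 2033 to July 5, 2033.
July 5, 2033 is a Tuesday and not a listed holiday, so it stands.
So the filing is due July 5, 2033.

July 5, 2033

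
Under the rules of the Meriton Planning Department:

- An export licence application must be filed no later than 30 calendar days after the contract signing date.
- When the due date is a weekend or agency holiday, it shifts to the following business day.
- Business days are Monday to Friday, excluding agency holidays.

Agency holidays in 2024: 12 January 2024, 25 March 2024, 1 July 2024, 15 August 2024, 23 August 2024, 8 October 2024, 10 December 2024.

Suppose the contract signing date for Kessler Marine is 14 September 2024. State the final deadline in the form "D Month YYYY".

Adding 30 calendar days to 14 September 2024 gives 14 October 2024.
Since 14 October 2024 is a Monday and not a holiday, the date is unchanged.
Final deadline: 14 October 2024.

14 October 2024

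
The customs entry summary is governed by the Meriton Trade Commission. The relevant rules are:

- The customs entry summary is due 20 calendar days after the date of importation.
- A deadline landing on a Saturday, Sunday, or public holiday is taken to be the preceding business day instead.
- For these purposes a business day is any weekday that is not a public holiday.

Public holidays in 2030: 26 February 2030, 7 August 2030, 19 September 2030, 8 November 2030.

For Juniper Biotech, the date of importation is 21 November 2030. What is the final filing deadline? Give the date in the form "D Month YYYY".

Adding 20 calendar days to 21 November 2030 gives 11 December 2030.
11 December 2030 (Wednesday) is already a business day.
The final due date is 11 December 2030.

11 December 2030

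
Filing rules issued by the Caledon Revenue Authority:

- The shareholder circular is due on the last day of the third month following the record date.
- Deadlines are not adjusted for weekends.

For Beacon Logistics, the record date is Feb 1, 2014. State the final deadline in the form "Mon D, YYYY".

May 31, 2014

The third month after Feb 1, 2014 is May 2014, whose last day is May 31, 2014.
No adjustment is made for weekends or holidays, so May 31, 2014 stands.
The final due date is May 31, 2014.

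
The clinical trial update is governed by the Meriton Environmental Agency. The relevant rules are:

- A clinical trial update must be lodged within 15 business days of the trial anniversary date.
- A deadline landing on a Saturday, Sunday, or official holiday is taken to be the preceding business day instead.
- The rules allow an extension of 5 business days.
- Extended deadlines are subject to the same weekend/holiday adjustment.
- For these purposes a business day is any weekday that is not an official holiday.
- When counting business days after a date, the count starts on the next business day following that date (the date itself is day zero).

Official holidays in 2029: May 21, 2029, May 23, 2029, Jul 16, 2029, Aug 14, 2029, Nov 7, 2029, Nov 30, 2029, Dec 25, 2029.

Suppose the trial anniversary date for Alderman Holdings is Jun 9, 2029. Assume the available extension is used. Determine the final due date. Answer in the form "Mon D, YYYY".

Jul 6, 2029

15 business days after Jun 9, 2029, excluding weekends and holidays, is Jun 29, 2029.
Jun 29, 2029 falls on a Friday, which is a business day, so no adjustment is needed.
The 5-business-day extension runs from Jun 29, 2029 to Jul 6, 2029.
Jul 6, 2029 falls on a Friday, which is a business day, so no adjustment is needed.
Final deadline: Jul 6, 2029.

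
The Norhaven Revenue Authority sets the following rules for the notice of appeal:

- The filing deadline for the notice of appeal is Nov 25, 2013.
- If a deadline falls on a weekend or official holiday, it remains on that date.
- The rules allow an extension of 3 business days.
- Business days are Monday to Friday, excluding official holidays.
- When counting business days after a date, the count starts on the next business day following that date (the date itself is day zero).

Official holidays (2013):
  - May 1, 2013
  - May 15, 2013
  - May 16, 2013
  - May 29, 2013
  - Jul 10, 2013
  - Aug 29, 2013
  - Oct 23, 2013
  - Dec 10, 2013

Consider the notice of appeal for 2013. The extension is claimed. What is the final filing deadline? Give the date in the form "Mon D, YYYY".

Start from the fixed due date, Nov 25, 2013.
No adjustment is made for weekends or holidays, so Nov 25, 2013 stands.
Counting 3 further business days from Nov 25, 2013 reaches Nov 28, 2013.
Nov 28, 2013 falls on a Thursday. The rules make no weekend/holiday allowance, so it remains Nov 28, 2013.
So the filing is due Nov 28, 2013.

Nov 28, 2013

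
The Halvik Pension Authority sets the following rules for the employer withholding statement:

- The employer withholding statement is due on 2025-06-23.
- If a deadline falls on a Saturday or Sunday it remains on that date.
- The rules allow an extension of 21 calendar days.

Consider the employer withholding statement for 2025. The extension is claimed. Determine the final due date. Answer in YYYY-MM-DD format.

2025-07-14

The statutory due date is 2025-06-23.
No adjustment is made for weekends or holidays, so 2025-06-23 stands.
Applying the 21-calendar-day extension: 2025-06-23 + 21 days = 2025-07-14.
2025-07-14 falls on a Monday. The rules make no weekend/holiday allowance, so it remains 2025-07-14.
So the filing is due 2025-07-14.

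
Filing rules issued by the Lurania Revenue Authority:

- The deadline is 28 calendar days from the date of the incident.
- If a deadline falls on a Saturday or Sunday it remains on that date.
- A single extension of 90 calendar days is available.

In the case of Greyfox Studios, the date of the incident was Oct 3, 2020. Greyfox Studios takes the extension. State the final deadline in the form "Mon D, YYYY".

Jan 29, 2021

28 calendar days after Oct 3, 2020 is Oct 31, 2020.
Oct 31, 2020 is a Saturday; no weekend or holiday adjustment applies.
The 90-calendar-day extension moves the deadline from Oct 31, 2020 to Jan 29, 2021.
No adjustment is made for weekends or holidays, so Jan 29, 2021 stands.
The final due date is Jan 29, 2021.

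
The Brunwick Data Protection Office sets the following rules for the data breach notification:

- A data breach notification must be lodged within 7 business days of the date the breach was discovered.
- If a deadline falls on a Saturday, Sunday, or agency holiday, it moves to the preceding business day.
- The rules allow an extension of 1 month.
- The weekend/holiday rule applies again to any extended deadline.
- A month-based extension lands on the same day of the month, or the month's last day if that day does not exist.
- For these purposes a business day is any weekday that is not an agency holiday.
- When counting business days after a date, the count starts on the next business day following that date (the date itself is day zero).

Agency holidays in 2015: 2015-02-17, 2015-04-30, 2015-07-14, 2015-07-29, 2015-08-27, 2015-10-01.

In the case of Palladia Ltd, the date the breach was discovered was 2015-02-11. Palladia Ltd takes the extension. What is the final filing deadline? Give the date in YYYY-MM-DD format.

Counting 7 business days after 2015-02-11 (skipping weekends and listed holidays) reaches 2015-02-23.
2015-02-23 falls on a Monday, which is a business day, so no adjustment is needed.
The 1 month extension carries 2015-02-23 to 2015-03-23.
2015-03-23 is a Monday and not a listed holiday, so it stands.
Final deadline: 2015-03-23.

2015-03-23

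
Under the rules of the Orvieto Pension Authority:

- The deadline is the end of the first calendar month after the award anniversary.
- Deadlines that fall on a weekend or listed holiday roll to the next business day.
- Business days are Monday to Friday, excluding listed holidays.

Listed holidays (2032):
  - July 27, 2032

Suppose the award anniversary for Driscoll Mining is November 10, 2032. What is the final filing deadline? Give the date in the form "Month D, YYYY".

December 31, 2032

1 month after November 10, 2032 falls in December 2032; the last day of that month is December 31, 2032.
December 31, 2032 (Friday) is already a business day.
So the filing is due December 31, 2032.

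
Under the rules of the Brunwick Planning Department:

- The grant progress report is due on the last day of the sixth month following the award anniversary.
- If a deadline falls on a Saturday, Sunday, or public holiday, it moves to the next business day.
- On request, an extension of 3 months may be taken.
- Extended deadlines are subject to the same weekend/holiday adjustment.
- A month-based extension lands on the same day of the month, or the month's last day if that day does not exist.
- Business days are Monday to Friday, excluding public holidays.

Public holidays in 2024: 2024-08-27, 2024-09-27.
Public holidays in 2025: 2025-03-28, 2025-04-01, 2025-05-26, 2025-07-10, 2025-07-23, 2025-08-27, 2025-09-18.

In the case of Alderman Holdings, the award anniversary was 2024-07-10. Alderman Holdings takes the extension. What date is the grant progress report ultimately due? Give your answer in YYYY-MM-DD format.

6 months after 2024-07-10 falls in January 2025; the last day of that month is 2025-01-31.
Since 2025-01-31 is a Friday and not a holiday, the date is unchanged.
Applying the 3 months extension: 3 months after 2025-01-31 is 2025-04-30 (day 31 does not exist in April, so the month's last day is used).
2025-04-30 falls on a Wednesday, which is a business day, so no adjustment is needed.
So the filing is due 2025-04-30.

2025-04-30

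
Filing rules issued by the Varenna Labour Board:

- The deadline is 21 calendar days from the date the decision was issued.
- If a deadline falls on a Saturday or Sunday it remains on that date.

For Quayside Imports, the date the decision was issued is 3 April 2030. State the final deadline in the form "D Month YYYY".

Adding 21 calendar days to 3 April 2030 gives 24 April 2030.
No adjustment is made for weekends or holidays, so 24 April 2030 stands.
The final due date is 24 April 2030.

24 April 2030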